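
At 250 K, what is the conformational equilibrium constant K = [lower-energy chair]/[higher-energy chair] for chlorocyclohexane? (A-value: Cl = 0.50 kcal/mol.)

One chair has the chloro group axial (E = 0.50 kcal/mol) and the other has it equatorial (E = 0).
ΔG = 0.50 kcal/mol between the two chairs.
K = exp(ΔG/RT) with R = 1.987×10⁻³ kcal mol⁻¹ K⁻¹ and T = 250 K gives K ≈ 2.74.

K ≈ 2.74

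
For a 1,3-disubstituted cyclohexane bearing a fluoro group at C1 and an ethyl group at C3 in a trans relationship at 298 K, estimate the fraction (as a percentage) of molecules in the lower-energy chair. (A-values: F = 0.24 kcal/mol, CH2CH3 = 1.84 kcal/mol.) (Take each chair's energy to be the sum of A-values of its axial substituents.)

C1 and C3 have the same parity, so for the trans isomer the two substituents are one axial and one equatorial in each chair.
Chair I (fluoro axial, ethyl equatorial): E = 0.24 kcal/mol; chair II (fluoro equatorial, ethyl axial): E = 1.84 kcal/mol.
ΔG = 1.60 kcal/mol between the two chairs.
K = exp(ΔG/RT) with R = 1.987×10⁻³ kcal mol⁻¹ K⁻¹ and T = 298 K gives K ≈ 14.9.
Fraction in the lower-energy chair = K/(K+1) = 93.7%.

93.7%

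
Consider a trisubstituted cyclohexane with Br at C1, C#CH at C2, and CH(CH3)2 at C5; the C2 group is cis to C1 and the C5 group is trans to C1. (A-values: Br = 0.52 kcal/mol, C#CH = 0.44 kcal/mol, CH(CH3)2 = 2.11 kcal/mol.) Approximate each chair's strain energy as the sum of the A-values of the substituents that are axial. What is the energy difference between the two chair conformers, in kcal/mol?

2.03 kcal/mol

Chair I (bromo axial, ethynyl equatorial, isopropyl equatorial): E = 0.52 kcal/mol.
Chair II (bromo equatorial, ethynyl axial, isopropyl axial): E = 2.55 kcal/mol.
ΔE = 2.55 − 0.52 = 2.03 kcal/mol; chair I is more stable.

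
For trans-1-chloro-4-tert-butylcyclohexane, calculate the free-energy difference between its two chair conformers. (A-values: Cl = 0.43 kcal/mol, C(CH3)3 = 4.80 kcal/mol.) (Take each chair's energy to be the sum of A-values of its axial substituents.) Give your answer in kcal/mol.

C1 and C4 have opposite parity, so for the trans isomer the two substituents are e,e in one chair and a,a in the other.
Chair I (chloro axial, tert-butyl axial): E = 5.23 kcal/mol.
Chair II (chloro equatorial, tert-butyl equatorial): E = 0.00 kcal/mol.
ΔE = 5.23 − 0.00 = 5.23 kcal/mol; chair II is more stable.

5.23 kcal/mol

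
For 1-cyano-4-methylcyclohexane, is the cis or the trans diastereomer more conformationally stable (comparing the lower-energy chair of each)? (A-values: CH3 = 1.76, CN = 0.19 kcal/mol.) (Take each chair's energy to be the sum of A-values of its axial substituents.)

At 1,4 positions (parity opposite): cis → (a,e or e,a); trans → (e,e or a,a).
Best chair for cis: E = 0.19 kcal/mol; best chair for trans: E = 0.00 kcal/mol.
The trans isomer is lower by 0.19 kcal/mol.

trans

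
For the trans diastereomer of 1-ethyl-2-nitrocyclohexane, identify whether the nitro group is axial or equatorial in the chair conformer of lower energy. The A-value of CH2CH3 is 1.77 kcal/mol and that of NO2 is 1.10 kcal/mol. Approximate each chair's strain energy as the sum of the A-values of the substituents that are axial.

equatorial

C1 and C2 have opposite parity, so for the trans isomer the two substituents are e,e in one chair and a,a in the other.
Chair I (ethyl axial, nitro axial): E = 2.87 kcal/mol.
Chair II (ethyl equatorial, nitro equatorial): E = 0.00 kcal/mol.
Chair II is the more stable (lower-energy) conformer, and in that chair the nitro group is equatorial.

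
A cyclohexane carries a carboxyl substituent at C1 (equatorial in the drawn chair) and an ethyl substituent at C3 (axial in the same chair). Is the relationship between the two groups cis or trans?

trans

C1 and C3 have the same parity, so their axial bonds point in the same direction.
With same-parity carbons, two substituents on the same face are both axial or both equatorial; opposite faces give one of each.
Here the groups are equatorial/axial → opposite face → trans.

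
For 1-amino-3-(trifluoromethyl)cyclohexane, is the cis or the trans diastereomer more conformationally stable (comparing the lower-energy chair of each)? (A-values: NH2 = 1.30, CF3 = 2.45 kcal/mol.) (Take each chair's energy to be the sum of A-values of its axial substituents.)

At 1,3 positions (parity same): cis → (e,e or a,a); trans → (a,e or e,a).
Best chair for cis: E = 0.00 kcal/mol; best chair for trans: E = 1.30 kcal/mol.
The cis isomer is lower by 1.30 kcal/mol.

cis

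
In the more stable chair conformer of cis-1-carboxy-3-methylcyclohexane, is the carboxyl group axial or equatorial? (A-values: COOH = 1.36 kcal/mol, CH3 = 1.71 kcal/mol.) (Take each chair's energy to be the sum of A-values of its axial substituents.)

equatorial

C1 and C3 have the same parity, so for the cis isomer the two substituents are e,e in one chair and a,a in the other.
Chair I (carboxyl axial, methyl axial): E = 3.07 kcal/mol.
Chair II (carboxyl equatorial, methyl equatorial): E = 0.00 kcal/mol.
Chair II is the more stable (lower-energy) conformer, and in that chair the carboxyl group is equatorial.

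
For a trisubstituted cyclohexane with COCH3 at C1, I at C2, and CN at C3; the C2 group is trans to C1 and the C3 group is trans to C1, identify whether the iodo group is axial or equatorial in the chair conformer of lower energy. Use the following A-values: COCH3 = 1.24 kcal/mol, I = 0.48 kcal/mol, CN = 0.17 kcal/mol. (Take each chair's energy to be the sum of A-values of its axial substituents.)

equatorial

Chair I (acetyl axial, iodo axial, cyano equatorial): E = 1.72 kcal/mol.
Chair II (acetyl equatorial, iodo equatorial, cyano axial): E = 0.17 kcal/mol.
Chair II is the more stable (lower-energy) conformer, and in that chair the iodo group is equatorial.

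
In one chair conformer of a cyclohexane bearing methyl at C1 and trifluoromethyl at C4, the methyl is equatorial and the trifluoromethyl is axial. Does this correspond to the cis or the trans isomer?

C1 and C4 have opposite parity, so their axial bonds point in opposite directions.
With opposite-parity carbons, two substituents on the same face are one axial and one equatorial; opposite faces give both axial or both equatorial.
Here the groups are equatorial/axial → same face → cis.

cis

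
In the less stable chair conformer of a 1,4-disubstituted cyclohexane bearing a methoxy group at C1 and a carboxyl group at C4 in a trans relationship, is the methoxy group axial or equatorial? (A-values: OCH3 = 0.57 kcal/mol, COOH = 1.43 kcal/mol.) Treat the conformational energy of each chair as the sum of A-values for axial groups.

C1 and C4 have opposite parity, so for the trans isomer the two substituents are e,e in one chair and a,a in the other.
Chair I (methoxy axial, carboxyl axial): E = 2.00 kcal/mol.
Chair II (methoxy equatorial, carboxyl equatorial): E = 0.00 kcal/mol.
Chair I is the less stable (higher-energy) conformer, and in that chair the methoxy group is axial.

axial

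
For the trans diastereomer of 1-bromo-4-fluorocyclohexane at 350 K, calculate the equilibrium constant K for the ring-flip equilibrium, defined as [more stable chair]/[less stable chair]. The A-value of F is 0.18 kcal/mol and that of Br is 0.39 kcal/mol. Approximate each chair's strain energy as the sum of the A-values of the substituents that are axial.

K ≈ 2.27

C1 and C4 have opposite parity, so for the trans isomer the two substituents are e,e in one chair and a,a in the other.
Chair I (fluoro axial, bromo axial): E = 0.57 kcal/mol; chair II (fluoro equatorial, bromo equatorial): E = 0.00 kcal/mol.
ΔG = 0.57 kcal/mol between the two chairs.
K = exp(ΔG/RT) with R = 1.987×10⁻³ kcal mol⁻¹ K⁻¹ and T = 350 K gives K ≈ 2.27.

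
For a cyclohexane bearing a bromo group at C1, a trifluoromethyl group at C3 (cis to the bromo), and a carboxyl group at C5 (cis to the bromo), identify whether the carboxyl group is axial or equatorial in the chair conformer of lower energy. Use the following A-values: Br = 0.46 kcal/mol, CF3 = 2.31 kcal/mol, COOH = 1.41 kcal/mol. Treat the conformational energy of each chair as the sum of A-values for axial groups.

equatorial

Chair I (bromo axial, trifluoromethyl axial, carboxyl axial): E = 4.18 kcal/mol.
Chair II (bromo equatorial, trifluoromethyl equatorial, carboxyl equatorial): E = 0.00 kcal/mol.
Chair II is the more stable (lower-energy) conformer, and in that chair the carboxyl group is equatorial.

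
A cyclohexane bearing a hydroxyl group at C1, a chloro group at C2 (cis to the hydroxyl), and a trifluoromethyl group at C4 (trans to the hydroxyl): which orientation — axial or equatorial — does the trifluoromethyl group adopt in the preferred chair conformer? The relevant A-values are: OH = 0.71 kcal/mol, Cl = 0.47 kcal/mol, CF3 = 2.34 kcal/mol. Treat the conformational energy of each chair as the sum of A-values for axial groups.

Chair I (hydroxyl axial, chloro equatorial, trifluoromethyl axial): E = 3.05 kcal/mol.
Chair II (hydroxyl equatorial, chloro axial, trifluoromethyl equatorial): E = 0.47 kcal/mol.
Chair II is the more stable (lower-energy) conformer, and in that chair the trifluoromethyl group is equatorial.

equatorial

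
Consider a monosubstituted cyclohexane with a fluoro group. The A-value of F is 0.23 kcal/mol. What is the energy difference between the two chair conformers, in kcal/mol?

A monosubstituted cyclohexane has one chair with the fluoro group axial (E = A = 0.23 kcal/mol) and one with it equatorial (E = 0).
ΔE = 0.23 − 0 = 0.23 kcal/mol.

0.23 kcal/mol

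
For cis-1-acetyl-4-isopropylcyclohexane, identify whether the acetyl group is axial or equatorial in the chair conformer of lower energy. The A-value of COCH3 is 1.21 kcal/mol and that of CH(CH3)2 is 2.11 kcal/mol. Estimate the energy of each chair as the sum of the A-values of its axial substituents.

C1 and C4 have opposite parity, so for the cis isomer the two substituents are one axial and one equatorial in each chair.
Chair I (acetyl axial, isopropyl equatorial): E = 1.21 kcal/mol.
Chair II (acetyl equatorial, isopropyl axial): E = 2.11 kcal/mol.
Chair I is the more stable (lower-energy) conformer, and in that chair the acetyl group is axial.

axial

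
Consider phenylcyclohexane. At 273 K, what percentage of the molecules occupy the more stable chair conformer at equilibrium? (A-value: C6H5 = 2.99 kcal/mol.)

99.6%

One chair has the phenyl group axial (E = 2.99 kcal/mol) and the other has it equatorial (E = 0).
ΔG = 2.99 kcal/mol between the two chairs.
K = exp(ΔG/RT) with R = 1.987×10⁻³ kcal mol⁻¹ K⁻¹ and T = 273 K gives K ≈ 248.
Fraction in the lower-energy chair = K/(K+1) = 99.6%.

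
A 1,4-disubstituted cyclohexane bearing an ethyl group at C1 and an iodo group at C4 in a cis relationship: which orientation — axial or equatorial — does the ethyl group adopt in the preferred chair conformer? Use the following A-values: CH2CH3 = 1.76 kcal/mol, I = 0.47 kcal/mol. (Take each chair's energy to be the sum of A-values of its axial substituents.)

equatorial

C1 and C4 have opposite parity, so for the cis isomer the two substituents are one axial and one equatorial in each chair.
Chair I (ethyl axial, iodo equatorial): E = 1.76 kcal/mol.
Chair II (ethyl equatorial, iodo axial): E = 0.47 kcal/mol.
Chair II is the more stable (lower-energy) conformer, and in that chair the ethyl group is equatorial.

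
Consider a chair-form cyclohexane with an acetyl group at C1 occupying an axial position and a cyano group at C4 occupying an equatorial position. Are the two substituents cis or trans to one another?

cis

C1 and C4 have opposite parity, so their axial bonds point in opposite directions.
With opposite-parity carbons, two substituents on the same face are one axial and one equatorial; opposite faces give both axial or both equatorial.
Here the groups are axial/equatorial → same face → cis.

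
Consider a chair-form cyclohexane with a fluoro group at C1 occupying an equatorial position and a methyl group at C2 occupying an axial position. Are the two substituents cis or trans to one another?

cis

C1 and C2 have opposite parity, so their axial bonds point in opposite directions.
With opposite-parity carbons, two substituents on the same face are one axial and one equatorial; opposite faces give both axial or both equatorial.
Here the groups are equatorial/axial → same face → cis.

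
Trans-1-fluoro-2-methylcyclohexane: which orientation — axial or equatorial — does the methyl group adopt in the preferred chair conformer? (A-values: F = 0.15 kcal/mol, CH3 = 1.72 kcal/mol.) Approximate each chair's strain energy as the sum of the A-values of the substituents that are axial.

C1 and C2 have opposite parity, so for the trans isomer the two substituents are e,e in one chair and a,a in the other.
Chair I (fluoro axial, methyl axial): E = 1.87 kcal/mol.
Chair II (fluoro equatorial, methyl equatorial): E = 0.00 kcal/mol.
Chair II is the more stable (lower-energy) conformer, and in that chair the methyl group is equatorial.

equatorial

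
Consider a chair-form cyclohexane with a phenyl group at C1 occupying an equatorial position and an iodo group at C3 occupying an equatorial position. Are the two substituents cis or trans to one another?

C1 and C3 have the same parity, so their axial bonds point in the same direction.
With same-parity carbons, two substituents on the same face are both axial or both equatorial; opposite faces give one of each.
Here the groups are equatorial/equatorial → same face → cis.

cis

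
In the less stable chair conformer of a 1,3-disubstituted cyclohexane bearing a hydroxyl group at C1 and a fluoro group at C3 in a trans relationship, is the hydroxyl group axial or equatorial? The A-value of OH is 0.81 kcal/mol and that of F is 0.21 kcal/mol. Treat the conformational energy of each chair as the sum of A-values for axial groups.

axial

C1 and C3 have the same parity, so for the trans isomer the two substituents are one axial and one equatorial in each chair.
Chair I (hydroxyl axial, fluoro equatorial): E = 0.81 kcal/mol.
Chair II (hydroxyl equatorial, fluoro axial): E = 0.21 kcal/mol.
Chair I is the less stable (higher-energy) conformer, and in that chair the hydroxyl group is axial.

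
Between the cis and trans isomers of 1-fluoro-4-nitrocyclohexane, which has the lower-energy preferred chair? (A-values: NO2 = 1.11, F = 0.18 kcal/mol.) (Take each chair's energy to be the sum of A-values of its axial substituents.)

trans

At 1,4 positions (parity opposite): cis → (a,e or e,a); trans → (e,e or a,a).
Best chair for cis: E = 0.18 kcal/mol; best chair for trans: E = 0.00 kcal/mol.
The trans isomer is lower by 0.18 kcal/mol.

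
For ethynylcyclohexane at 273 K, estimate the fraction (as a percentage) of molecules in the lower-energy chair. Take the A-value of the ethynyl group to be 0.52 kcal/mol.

One chair has the ethynyl group axial (E = 0.52 kcal/mol) and the other has it equatorial (E = 0).
ΔG = 0.52 kcal/mol between the two chairs.
K = exp(ΔG/RT) with R = 1.987×10⁻³ kcal mol⁻¹ K⁻¹ and T = 273 K gives K ≈ 2.61.
Fraction in the lower-energy chair = K/(K+1) = 72.3%.

72.3%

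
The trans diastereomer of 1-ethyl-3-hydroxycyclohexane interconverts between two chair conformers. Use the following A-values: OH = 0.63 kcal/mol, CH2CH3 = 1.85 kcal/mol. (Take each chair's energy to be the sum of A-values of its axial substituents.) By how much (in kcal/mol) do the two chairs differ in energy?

C1 and C3 have the same parity, so for the trans isomer the two substituents are one axial and one equatorial in each chair.
Chair I (hydroxyl axial, ethyl equatorial): E = 0.63 kcal/mol.
Chair II (hydroxyl equatorial, ethyl axial): E = 1.85 kcal/mol.
ΔE = 1.85 − 0.63 = 1.22 kcal/mol; chair I is more stable.

1.22 kcal/mol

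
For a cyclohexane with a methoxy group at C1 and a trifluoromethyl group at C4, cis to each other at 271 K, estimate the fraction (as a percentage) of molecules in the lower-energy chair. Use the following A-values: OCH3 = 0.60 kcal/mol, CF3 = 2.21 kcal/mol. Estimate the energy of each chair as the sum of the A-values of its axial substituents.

C1 and C4 have opposite parity, so for the cis isomer the two substituents are one axial and one equatorial in each chair.
Chair I (methoxy axial, trifluoromethyl equatorial): E = 0.60 kcal/mol; chair II (methoxy equatorial, trifluoromethyl axial): E = 2.21 kcal/mol.
ΔG = 1.61 kcal/mol between the two chairs.
K = exp(ΔG/RT) with R = 1.987×10⁻³ kcal mol⁻¹ K⁻¹ and T = 271 K gives K ≈ 19.9.
Fraction in the lower-energy chair = K/(K+1) = 95.2%.

95.2%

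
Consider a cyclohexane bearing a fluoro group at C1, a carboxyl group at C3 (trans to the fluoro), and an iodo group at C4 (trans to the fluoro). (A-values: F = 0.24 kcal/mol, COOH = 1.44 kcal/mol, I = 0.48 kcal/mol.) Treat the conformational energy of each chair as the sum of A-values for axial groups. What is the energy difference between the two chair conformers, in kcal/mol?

0.72 kcal/mol

Chair I (fluoro axial, carboxyl equatorial, iodo axial): E = 0.72 kcal/mol.
Chair II (fluoro equatorial, carboxyl axial, iodo equatorial): E = 1.44 kcal/mol.
ΔE = 1.44 − 0.72 = 0.72 kcal/mol; chair I is more stable.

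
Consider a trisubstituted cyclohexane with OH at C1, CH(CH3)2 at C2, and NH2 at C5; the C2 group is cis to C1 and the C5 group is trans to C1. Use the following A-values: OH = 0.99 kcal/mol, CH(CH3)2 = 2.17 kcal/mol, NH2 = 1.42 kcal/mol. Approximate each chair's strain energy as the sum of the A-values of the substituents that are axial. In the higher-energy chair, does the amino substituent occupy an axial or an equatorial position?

axial

Chair I (hydroxyl axial, isopropyl equatorial, amino equatorial): E = 0.99 kcal/mol.
Chair II (hydroxyl equatorial, isopropyl axial, amino axial): E = 3.59 kcal/mol.
Chair II is the less stable (higher-energy) conformer, and in that chair the amino group is axial.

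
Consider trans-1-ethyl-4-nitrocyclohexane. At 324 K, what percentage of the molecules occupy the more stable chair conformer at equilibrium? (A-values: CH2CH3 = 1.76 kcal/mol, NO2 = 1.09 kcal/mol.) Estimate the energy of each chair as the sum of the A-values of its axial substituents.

C1 and C4 have opposite parity, so for the trans isomer the two substituents are e,e in one chair and a,a in the other.
Chair I (ethyl axial, nitro axial): E = 2.85 kcal/mol; chair II (ethyl equatorial, nitro equatorial): E = 0.00 kcal/mol.
ΔG = 2.85 kcal/mol between the two chairs.
K = exp(ΔG/RT) with R = 1.987×10⁻³ kcal mol⁻¹ K⁻¹ and T = 324 K gives K ≈ 83.7.
Fraction in the lower-energy chair = K/(K+1) = 98.8%.

98.8%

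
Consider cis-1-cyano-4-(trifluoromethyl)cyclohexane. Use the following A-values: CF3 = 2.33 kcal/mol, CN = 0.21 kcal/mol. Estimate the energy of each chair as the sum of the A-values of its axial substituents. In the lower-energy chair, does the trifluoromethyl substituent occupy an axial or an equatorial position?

equatorial

C1 and C4 have opposite parity, so for the cis isomer the two substituents are one axial and one equatorial in each chair.
Chair I (trifluoromethyl axial, cyano equatorial): E = 2.33 kcal/mol.
Chair II (trifluoromethyl equatorial, cyano axial): E = 0.21 kcal/mol.
Chair II is the more stable (lower-energy) conformer, and in that chair the trifluoromethyl group is equatorial.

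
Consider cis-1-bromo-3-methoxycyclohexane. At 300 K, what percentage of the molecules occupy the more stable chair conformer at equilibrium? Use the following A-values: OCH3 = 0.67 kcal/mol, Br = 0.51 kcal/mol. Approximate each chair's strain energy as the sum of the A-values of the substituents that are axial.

C1 and C3 have the same parity, so for the cis isomer the two substituents are e,e in one chair and a,a in the other.
Chair I (methoxy axial, bromo axial): E = 1.18 kcal/mol; chair II (methoxy equatorial, bromo equatorial): E = 0.00 kcal/mol.
ΔG = 1.18 kcal/mol between the two chairs.
K = exp(ΔG/RT) with R = 1.987×10⁻³ kcal mol⁻¹ K⁻¹ and T = 300 K gives K ≈ 7.24.
Fraction in the lower-energy chair = K/(K+1) = 87.9%.

87.9%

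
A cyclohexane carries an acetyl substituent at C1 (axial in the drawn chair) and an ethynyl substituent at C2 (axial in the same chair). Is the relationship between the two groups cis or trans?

trans

C1 and C2 have opposite parity, so their axial bonds point in opposite directions.
With opposite-parity carbons, two substituents on the same face are one axial and one equatorial; opposite faces give both axial or both equatorial.
Here the groups are axial/axial → opposite face → trans.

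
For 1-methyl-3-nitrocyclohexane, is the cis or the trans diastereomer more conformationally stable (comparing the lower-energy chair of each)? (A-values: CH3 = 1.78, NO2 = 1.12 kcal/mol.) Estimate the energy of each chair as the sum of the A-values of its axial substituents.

At 1,3 positions (parity same): cis → (e,e or a,a); trans → (a,e or e,a).
Best chair for cis: E = 0.00 kcal/mol; best chair for trans: E = 1.12 kcal/mol.
The cis isomer is lower by 1.12 kcal/mol.

cis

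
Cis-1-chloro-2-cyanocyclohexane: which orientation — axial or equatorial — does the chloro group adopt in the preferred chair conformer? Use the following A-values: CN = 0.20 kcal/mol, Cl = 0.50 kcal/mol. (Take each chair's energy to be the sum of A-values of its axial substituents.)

equatorial

C1 and C2 have opposite parity, so for the cis isomer the two substituents are one axial and one equatorial in each chair.
Chair I (cyano axial, chloro equatorial): E = 0.20 kcal/mol.
Chair II (cyano equatorial, chloro axial): E = 0.50 kcal/mol.
Chair I is the more stable (lower-energy) conformer, and in that chair the chloro group is equatorial.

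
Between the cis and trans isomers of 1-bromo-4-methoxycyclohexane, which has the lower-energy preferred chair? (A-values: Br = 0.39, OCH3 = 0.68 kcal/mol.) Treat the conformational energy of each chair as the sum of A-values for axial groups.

At 1,4 positions (parity opposite): cis → (a,e or e,a); trans → (e,e or a,a).
Best chair for cis: E = 0.39 kcal/mol; best chair for trans: E = 0.00 kcal/mol.
The trans isomer is lower by 0.39 kcal/mol.

trans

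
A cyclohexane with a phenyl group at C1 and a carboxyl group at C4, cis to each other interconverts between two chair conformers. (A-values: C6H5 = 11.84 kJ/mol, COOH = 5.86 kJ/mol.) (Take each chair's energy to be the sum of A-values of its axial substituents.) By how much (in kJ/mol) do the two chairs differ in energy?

5.98 kJ/mol

C1 and C4 have opposite parity, so for the cis isomer the two substituents are one axial and one equatorial in each chair.
Chair I (phenyl axial, carboxyl equatorial): E = 11.84 kJ/mol.
Chair II (phenyl equatorial, carboxyl axial): E = 5.86 kJ/mol.
ΔE = 11.84 − 5.86 = 5.98 kJ/mol; chair II is more stable.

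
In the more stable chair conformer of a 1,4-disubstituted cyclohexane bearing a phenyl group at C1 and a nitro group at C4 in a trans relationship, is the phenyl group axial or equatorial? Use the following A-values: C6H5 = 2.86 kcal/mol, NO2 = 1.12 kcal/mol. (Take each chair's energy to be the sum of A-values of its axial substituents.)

C1 and C4 have opposite parity, so for the trans isomer the two substituents are e,e in one chair and a,a in the other.
Chair I (phenyl axial, nitro axial): E = 3.98 kcal/mol.
Chair II (phenyl equatorial, nitro equatorial): E = 0.00 kcal/mol.
Chair II is the more stable (lower-energy) conformer, and in that chair the phenyl group is equatorial.

equatorial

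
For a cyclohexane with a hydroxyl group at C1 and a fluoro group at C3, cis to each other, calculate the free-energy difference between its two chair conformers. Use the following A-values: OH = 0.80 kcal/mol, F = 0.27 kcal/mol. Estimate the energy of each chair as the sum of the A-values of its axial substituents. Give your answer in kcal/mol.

C1 and C3 have the same parity, so for the cis isomer the two substituents are e,e in one chair and a,a in the other.
Chair I (hydroxyl axial, fluoro axial): E = 1.07 kcal/mol.
Chair II (hydroxyl equatorial, fluoro equatorial): E = 0.00 kcal/mol.
ΔE = 1.07 − 0.00 = 1.07 kcal/mol; chair II is more stable.

1.07 kcal/mol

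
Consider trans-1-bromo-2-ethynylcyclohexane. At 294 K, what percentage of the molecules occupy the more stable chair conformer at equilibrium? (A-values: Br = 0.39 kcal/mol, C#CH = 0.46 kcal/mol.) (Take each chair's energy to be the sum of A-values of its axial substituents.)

81.1%

C1 and C2 have opposite parity, so for the trans isomer the two substituents are e,e in one chair and a,a in the other.
Chair I (bromo axial, ethynyl axial): E = 0.85 kcal/mol; chair II (bromo equatorial, ethynyl equatorial): E = 0.00 kcal/mol.
ΔG = 0.85 kcal/mol between the two chairs.
K = exp(ΔG/RT) with R = 1.987×10⁻³ kcal mol⁻¹ K⁻¹ and T = 294 K gives K ≈ 4.28.
Fraction in the lower-energy chair = K/(K+1) = 81.1%.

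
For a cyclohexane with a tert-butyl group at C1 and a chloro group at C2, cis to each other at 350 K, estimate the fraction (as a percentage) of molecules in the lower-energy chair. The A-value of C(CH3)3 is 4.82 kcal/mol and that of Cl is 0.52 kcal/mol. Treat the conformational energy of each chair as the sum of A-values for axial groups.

99.8%

C1 and C2 have opposite parity, so for the cis isomer the two substituents are one axial and one equatorial in each chair.
Chair I (tert-butyl axial, chloro equatorial): E = 4.82 kcal/mol; chair II (tert-butyl equatorial, chloro axial): E = 0.52 kcal/mol.
ΔG = 4.30 kcal/mol between the two chairs.
K = exp(ΔG/RT) with R = 1.987×10⁻³ kcal mol⁻¹ K⁻¹ and T = 350 K gives K ≈ 484.
Fraction in the lower-energy chair = K/(K+1) = 99.8%.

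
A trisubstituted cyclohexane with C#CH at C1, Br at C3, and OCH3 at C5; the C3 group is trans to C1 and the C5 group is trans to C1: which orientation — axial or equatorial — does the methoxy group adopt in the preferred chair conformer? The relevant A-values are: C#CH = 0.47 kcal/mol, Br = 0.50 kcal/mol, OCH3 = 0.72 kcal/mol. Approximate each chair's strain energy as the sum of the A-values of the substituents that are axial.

Chair I (ethynyl axial, bromo equatorial, methoxy equatorial): E = 0.47 kcal/mol.
Chair II (ethynyl equatorial, bromo axial, methoxy axial): E = 1.22 kcal/mol.
Chair I is the more stable (lower-energy) conformer, and in that chair the methoxy group is equatorial.

equatorial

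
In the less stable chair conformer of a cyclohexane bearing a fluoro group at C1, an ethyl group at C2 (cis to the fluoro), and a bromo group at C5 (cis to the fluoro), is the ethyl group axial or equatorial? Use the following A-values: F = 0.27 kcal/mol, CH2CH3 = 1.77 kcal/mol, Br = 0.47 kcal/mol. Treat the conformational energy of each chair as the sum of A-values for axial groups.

axial

Chair I (fluoro axial, ethyl equatorial, bromo axial): E = 0.74 kcal/mol.
Chair II (fluoro equatorial, ethyl axial, bromo equatorial): E = 1.77 kcal/mol.
Chair II is the less stable (higher-energy) conformer, and in that chair the ethyl group is axial.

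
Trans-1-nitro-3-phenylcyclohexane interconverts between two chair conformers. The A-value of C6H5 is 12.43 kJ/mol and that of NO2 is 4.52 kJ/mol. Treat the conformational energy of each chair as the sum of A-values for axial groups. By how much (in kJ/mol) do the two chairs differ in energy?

C1 and C3 have the same parity, so for the trans isomer the two substituents are one axial and one equatorial in each chair.
Chair I (phenyl axial, nitro equatorial): E = 12.43 kJ/mol.
Chair II (phenyl equatorial, nitro axial): E = 4.52 kJ/mol.
ΔE = 12.43 − 4.52 = 7.91 kJ/mol; chair II is more stable.

7.91 kJ/mol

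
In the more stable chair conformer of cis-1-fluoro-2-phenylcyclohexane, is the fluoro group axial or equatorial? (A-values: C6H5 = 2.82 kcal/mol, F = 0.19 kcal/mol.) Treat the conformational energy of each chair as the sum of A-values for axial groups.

axial

C1 and C2 have opposite parity, so for the cis isomer the two substituents are one axial and one equatorial in each chair.
Chair I (phenyl axial, fluoro equatorial): E = 2.82 kcal/mol.
Chair II (phenyl equatorial, fluoro axial): E = 0.19 kcal/mol.
Chair II is the more stable (lower-energy) conformer, and in that chair the fluoro group is axial.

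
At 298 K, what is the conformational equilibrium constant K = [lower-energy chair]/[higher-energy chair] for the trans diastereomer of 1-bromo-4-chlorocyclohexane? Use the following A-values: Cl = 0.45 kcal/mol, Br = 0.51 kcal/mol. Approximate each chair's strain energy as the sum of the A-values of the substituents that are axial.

C1 and C4 have opposite parity, so for the trans isomer the two substituents are e,e in one chair and a,a in the other.
Chair I (chloro axial, bromo axial): E = 0.96 kcal/mol; chair II (chloro equatorial, bromo equatorial): E = 0.00 kcal/mol.
ΔG = 0.96 kcal/mol between the two chairs.
K = exp(ΔG/RT) with R = 1.987×10⁻³ kcal mol⁻¹ K⁻¹ and T = 298 K gives K ≈ 5.06.

K ≈ 5.06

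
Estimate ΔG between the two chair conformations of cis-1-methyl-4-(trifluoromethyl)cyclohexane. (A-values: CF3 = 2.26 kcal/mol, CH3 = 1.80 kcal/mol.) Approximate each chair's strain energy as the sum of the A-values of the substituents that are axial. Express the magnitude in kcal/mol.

C1 and C4 have opposite parity, so for the cis isomer the two substituents are one axial and one equatorial in each chair.
Chair I (trifluoromethyl axial, methyl equatorial): E = 2.26 kcal/mol.
Chair II (trifluoromethyl equatorial, methyl axial): E = 1.80 kcal/mol.
ΔE = 2.26 − 1.80 = 0.46 kcal/mol; chair II is more stable.

0.46 kcal/mol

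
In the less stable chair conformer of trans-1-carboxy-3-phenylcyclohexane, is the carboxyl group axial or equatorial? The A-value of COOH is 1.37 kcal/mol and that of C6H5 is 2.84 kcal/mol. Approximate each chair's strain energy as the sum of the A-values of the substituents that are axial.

C1 and C3 have the same parity, so for the trans isomer the two substituents are one axial and one equatorial in each chair.
Chair I (carboxyl axial, phenyl equatorial): E = 1.37 kcal/mol.
Chair II (carboxyl equatorial, phenyl axial): E = 2.84 kcal/mol.
Chair II is the less stable (higher-energy) conformer, and in that chair the carboxyl group is equatorial.

equatorial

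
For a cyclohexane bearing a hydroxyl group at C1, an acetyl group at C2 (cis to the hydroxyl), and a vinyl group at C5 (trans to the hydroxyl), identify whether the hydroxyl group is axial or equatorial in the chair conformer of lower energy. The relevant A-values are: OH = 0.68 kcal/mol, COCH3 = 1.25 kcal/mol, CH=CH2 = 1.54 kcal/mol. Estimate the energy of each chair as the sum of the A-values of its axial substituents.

Chair I (hydroxyl axial, acetyl equatorial, vinyl equatorial): E = 0.68 kcal/mol.
Chair II (hydroxyl equatorial, acetyl axial, vinyl axial): E = 2.79 kcal/mol.
Chair I is the more stable (lower-energy) conformer, and in that chair the hydroxyl group is axial.

axial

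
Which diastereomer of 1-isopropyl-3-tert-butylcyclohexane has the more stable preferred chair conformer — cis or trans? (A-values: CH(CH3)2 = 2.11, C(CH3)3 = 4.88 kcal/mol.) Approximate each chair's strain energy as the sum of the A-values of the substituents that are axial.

At 1,3 positions (parity same): cis → (e,e or a,a); trans → (a,e or e,a).
Best chair for cis: E = 0.00 kcal/mol; best chair for trans: E = 2.11 kcal/mol.
The cis isomer is lower by 2.11 kcal/mol.

cis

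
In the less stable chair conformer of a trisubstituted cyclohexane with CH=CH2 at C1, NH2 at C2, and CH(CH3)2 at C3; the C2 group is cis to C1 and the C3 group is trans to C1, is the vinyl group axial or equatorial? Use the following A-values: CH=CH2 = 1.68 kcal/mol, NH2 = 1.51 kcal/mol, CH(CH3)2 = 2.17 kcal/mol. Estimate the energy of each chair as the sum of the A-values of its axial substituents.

Chair I (vinyl axial, amino equatorial, isopropyl equatorial): E = 1.68 kcal/mol.
Chair II (vinyl equatorial, amino axial, isopropyl axial): E = 3.68 kcal/mol.
Chair II is the less stable (higher-energy) conformer, and in that chair the vinyl group is equatorial.

equatorial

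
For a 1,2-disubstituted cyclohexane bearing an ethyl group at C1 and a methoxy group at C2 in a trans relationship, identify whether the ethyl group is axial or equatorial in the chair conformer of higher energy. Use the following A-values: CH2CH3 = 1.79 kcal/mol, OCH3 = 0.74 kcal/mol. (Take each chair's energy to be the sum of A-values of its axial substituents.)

C1 and C2 have opposite parity, so for the trans isomer the two substituents are e,e in one chair and a,a in the other.
Chair I (ethyl axial, methoxy axial): E = 2.53 kcal/mol.
Chair II (ethyl equatorial, methoxy equatorial): E = 0.00 kcal/mol.
Chair I is the less stable (higher-energy) conformer, and in that chair the ethyl group is axial.

axial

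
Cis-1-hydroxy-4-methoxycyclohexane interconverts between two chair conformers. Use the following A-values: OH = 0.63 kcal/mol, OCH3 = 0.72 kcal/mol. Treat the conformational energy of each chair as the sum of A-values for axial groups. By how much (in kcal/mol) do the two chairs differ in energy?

0.09 kcal/mol

C1 and C4 have opposite parity, so for the cis isomer the two substituents are one axial and one equatorial in each chair.
Chair I (hydroxyl axial, methoxy equatorial): E = 0.63 kcal/mol.
Chair II (hydroxyl equatorial, methoxy axial): E = 0.72 kcal/mol.
ΔE = 0.72 − 0.63 = 0.09 kcal/mol; chair I is more stable.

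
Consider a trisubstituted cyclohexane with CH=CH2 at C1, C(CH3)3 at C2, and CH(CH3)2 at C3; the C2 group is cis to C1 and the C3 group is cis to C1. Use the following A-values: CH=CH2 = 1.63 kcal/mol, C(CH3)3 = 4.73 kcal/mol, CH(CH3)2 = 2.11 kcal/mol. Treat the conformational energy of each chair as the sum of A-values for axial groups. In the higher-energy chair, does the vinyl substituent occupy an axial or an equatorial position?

equatorial

Chair I (vinyl axial, tert-butyl equatorial, isopropyl axial): E = 3.74 kcal/mol.
Chair II (vinyl equatorial, tert-butyl axial, isopropyl equatorial): E = 4.73 kcal/mol.
Chair II is the less stable (higher-energy) conformer, and in that chair the vinyl group is equatorial.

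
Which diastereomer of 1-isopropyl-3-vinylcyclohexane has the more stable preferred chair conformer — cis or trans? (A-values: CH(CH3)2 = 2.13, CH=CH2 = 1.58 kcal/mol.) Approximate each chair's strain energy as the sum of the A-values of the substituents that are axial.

cis

At 1,3 positions (parity same): cis → (e,e or a,a); trans → (a,e or e,a).
Best chair for cis: E = 0.00 kcal/mol; best chair for trans: E = 1.58 kcal/mol.
The cis isomer is lower by 1.58 kcal/mol.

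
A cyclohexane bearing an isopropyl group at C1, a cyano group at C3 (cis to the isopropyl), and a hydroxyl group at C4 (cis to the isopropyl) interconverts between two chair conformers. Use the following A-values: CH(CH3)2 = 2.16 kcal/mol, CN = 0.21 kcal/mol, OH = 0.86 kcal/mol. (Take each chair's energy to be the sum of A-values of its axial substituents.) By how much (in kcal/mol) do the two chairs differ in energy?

1.51 kcal/mol

Chair I (isopropyl axial, cyano axial, hydroxyl equatorial): E = 2.37 kcal/mol.
Chair II (isopropyl equatorial, cyano equatorial, hydroxyl axial): E = 0.86 kcal/mol.
ΔE = 2.37 − 0.86 = 1.51 kcal/mol; chair II is more stable.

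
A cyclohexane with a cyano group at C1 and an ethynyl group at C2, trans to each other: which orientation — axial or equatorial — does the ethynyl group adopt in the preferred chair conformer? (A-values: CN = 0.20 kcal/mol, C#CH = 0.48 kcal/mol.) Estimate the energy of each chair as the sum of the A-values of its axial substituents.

C1 and C2 have opposite parity, so for the trans isomer the two substituents are e,e in one chair and a,a in the other.
Chair I (cyano axial, ethynyl axial): E = 0.68 kcal/mol.
Chair II (cyano equatorial, ethynyl equatorial): E = 0.00 kcal/mol.
Chair II is the more stable (lower-energy) conformer, and in that chair the ethynyl group is equatorial.

equatorial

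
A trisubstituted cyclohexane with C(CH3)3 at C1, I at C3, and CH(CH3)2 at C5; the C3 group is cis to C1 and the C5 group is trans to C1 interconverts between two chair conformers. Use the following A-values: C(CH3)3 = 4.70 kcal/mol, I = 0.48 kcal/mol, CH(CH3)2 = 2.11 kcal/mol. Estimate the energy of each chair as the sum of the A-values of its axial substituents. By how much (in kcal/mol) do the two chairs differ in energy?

3.07 kcal/mol

Chair I (tert-butyl axial, iodo axial, isopropyl equatorial): E = 5.18 kcal/mol.
Chair II (tert-butyl equatorial, iodo equatorial, isopropyl axial): E = 2.11 kcal/mol.
ΔE = 5.18 − 2.11 = 3.07 kcal/mol; chair II is more stable.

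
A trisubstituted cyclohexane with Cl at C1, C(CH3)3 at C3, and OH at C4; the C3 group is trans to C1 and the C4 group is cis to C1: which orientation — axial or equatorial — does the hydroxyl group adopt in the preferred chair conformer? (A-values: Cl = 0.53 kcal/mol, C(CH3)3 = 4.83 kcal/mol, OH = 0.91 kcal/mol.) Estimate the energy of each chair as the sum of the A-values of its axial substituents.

Chair I (chloro axial, tert-butyl equatorial, hydroxyl equatorial): E = 0.53 kcal/mol.
Chair II (chloro equatorial, tert-butyl axial, hydroxyl axial): E = 5.74 kcal/mol.
Chair I is the more stable (lower-energy) conformer, and in that chair the hydroxyl group is equatorial.

equatorial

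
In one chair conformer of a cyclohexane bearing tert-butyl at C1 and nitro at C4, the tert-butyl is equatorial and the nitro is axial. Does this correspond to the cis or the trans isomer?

C1 and C4 have opposite parity, so their axial bonds point in opposite directions.
With opposite-parity carbons, two substituents on the same face are one axial and one equatorial; opposite faces give both axial or both equatorial.
Here the groups are equatorial/axial → same face → cis.

cis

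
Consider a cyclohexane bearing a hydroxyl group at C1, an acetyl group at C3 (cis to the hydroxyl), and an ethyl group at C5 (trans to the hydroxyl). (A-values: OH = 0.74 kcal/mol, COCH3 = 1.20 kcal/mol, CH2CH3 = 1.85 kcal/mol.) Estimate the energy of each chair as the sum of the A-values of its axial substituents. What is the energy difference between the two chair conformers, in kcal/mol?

Chair I (hydroxyl axial, acetyl axial, ethyl equatorial): E = 1.94 kcal/mol.
Chair II (hydroxyl equatorial, acetyl equatorial, ethyl axial): E = 1.85 kcal/mol.
ΔE = 1.94 − 1.85 = 0.09 kcal/mol; chair II is more stable.

0.09 kcal/mol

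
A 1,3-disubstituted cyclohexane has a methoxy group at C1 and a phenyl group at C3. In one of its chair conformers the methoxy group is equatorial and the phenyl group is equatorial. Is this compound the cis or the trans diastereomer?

C1 and C3 have the same parity, so their axial bonds point in the same direction.
With same-parity carbons, two substituents on the same face are both axial or both equatorial; opposite faces give one of each.
Here the groups are equatorial/equatorial → same face → cis.

cis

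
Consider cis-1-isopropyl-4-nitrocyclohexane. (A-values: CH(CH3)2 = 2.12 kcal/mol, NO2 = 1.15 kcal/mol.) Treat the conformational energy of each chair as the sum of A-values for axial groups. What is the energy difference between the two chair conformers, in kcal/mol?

0.97 kcal/mol

C1 and C4 have opposite parity, so for the cis isomer the two substituents are one axial and one equatorial in each chair.
Chair I (isopropyl axial, nitro equatorial): E = 2.12 kcal/mol.
Chair II (isopropyl equatorial, nitro axial): E = 1.15 kcal/mol.
ΔE = 2.12 − 1.15 = 0.97 kcal/mol; chair II is more stable.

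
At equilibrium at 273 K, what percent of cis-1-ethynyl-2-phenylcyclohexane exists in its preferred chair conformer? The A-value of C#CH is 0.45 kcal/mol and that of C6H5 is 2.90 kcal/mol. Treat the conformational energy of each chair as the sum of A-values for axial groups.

C1 and C2 have opposite parity, so for the cis isomer the two substituents are one axial and one equatorial in each chair.
Chair I (ethynyl axial, phenyl equatorial): E = 0.45 kcal/mol; chair II (ethynyl equatorial, phenyl axial): E = 2.90 kcal/mol.
ΔG = 2.45 kcal/mol between the two chairs.
K = exp(ΔG/RT) with R = 1.987×10⁻³ kcal mol⁻¹ K⁻¹ and T = 273 K gives K ≈ 91.5.
Fraction in the lower-energy chair = K/(K+1) = 98.9%.

98.9%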